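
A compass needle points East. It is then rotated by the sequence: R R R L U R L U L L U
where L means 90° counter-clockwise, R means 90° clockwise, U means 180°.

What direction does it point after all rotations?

Answer: Final heading: West

Derivation:
Start: East
  R (right (90° clockwise)) -> South
  R (right (90° clockwise)) -> West
  R (right (90° clockwise)) -> North
  L (left (90° counter-clockwise)) -> West
  U (U-turn (180°)) -> East
  R (right (90° clockwise)) -> South
  L (left (90° counter-clockwise)) -> East
  U (U-turn (180°)) -> West
  L (left (90° counter-clockwise)) -> South
  L (left (90° counter-clockwise)) -> East
  U (U-turn (180°)) -> West
Final: West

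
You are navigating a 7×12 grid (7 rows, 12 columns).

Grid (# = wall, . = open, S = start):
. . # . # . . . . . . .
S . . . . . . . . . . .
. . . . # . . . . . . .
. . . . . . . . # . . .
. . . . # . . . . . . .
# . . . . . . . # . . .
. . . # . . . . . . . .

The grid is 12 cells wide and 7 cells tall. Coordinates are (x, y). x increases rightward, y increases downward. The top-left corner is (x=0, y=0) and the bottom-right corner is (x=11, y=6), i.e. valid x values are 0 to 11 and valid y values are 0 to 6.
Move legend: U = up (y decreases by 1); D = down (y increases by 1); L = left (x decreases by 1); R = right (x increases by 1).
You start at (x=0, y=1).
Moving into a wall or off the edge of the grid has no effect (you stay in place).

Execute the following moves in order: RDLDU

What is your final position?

Start: (x=0, y=1)
  R (right): (x=0, y=1) -> (x=1, y=1)
  D (down): (x=1, y=1) -> (x=1, y=2)
  L (left): (x=1, y=2) -> (x=0, y=2)
  D (down): (x=0, y=2) -> (x=0, y=3)
  U (up): (x=0, y=3) -> (x=0, y=2)
Final: (x=0, y=2)

Answer: Final position: (x=0, y=2)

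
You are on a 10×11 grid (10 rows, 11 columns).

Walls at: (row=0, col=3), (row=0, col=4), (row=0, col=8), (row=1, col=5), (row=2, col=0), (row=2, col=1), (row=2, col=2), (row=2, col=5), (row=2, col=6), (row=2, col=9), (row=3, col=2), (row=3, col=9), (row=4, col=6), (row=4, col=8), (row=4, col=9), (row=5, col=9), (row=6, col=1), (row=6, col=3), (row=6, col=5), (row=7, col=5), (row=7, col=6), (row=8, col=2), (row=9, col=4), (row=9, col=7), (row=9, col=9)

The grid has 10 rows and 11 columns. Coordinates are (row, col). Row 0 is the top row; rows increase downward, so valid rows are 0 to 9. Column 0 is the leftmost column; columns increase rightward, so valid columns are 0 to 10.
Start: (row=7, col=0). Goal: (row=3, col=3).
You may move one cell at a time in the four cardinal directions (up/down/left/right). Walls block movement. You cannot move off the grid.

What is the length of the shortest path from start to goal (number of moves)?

BFS from (row=7, col=0) until reaching (row=3, col=3):
  Distance 0: (row=7, col=0)
  Distance 1: (row=6, col=0), (row=7, col=1), (row=8, col=0)
  Distance 2: (row=5, col=0), (row=7, col=2), (row=8, col=1), (row=9, col=0)
  Distance 3: (row=4, col=0), (row=5, col=1), (row=6, col=2), (row=7, col=3), (row=9, col=1)
  Distance 4: (row=3, col=0), (row=4, col=1), (row=5, col=2), (row=7, col=4), (row=8, col=3), (row=9, col=2)
  Distance 5: (row=3, col=1), (row=4, col=2), (row=5, col=3), (row=6, col=4), (row=8, col=4), (row=9, col=3)
  Distance 6: (row=4, col=3), (row=5, col=4), (row=8, col=5)
  Distance 7: (row=3, col=3), (row=4, col=4), (row=5, col=5), (row=8, col=6), (row=9, col=5)  <- goal reached here
One shortest path (7 moves): (row=7, col=0) -> (row=7, col=1) -> (row=7, col=2) -> (row=6, col=2) -> (row=5, col=2) -> (row=5, col=3) -> (row=4, col=3) -> (row=3, col=3)

Answer: Shortest path length: 7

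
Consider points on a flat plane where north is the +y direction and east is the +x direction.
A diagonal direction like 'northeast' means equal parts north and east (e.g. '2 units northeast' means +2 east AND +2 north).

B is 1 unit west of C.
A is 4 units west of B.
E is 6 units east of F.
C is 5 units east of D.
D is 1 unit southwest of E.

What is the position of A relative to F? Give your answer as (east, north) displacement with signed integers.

Answer: A is at (east=5, north=-1) relative to F.

Derivation:
Place F at the origin (east=0, north=0).
  E is 6 units east of F: delta (east=+6, north=+0); E at (east=6, north=0).
  D is 1 unit southwest of E: delta (east=-1, north=-1); D at (east=5, north=-1).
  C is 5 units east of D: delta (east=+5, north=+0); C at (east=10, north=-1).
  B is 1 unit west of C: delta (east=-1, north=+0); B at (east=9, north=-1).
  A is 4 units west of B: delta (east=-4, north=+0); A at (east=5, north=-1).
Therefore A relative to F: (east=5, north=-1).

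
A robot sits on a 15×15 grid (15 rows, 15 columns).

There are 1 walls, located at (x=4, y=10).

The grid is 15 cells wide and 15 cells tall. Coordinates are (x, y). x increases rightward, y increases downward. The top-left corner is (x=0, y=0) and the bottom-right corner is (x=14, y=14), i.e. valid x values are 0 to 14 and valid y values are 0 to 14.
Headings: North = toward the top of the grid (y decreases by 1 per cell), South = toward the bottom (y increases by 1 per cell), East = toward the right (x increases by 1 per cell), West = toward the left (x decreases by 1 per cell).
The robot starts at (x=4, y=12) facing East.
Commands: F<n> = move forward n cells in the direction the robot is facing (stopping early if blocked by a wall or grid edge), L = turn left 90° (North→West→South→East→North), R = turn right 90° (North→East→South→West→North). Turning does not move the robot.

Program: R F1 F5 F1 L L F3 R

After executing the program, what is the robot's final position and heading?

Answer: Final position: (x=4, y=11), facing East

Derivation:
Start: (x=4, y=12), facing East
  R: turn right, now facing South
  F1: move forward 1, now at (x=4, y=13)
  F5: move forward 1/5 (blocked), now at (x=4, y=14)
  F1: move forward 0/1 (blocked), now at (x=4, y=14)
  L: turn left, now facing East
  L: turn left, now facing North
  F3: move forward 3, now at (x=4, y=11)
  R: turn right, now facing East
Final: (x=4, y=11), facing East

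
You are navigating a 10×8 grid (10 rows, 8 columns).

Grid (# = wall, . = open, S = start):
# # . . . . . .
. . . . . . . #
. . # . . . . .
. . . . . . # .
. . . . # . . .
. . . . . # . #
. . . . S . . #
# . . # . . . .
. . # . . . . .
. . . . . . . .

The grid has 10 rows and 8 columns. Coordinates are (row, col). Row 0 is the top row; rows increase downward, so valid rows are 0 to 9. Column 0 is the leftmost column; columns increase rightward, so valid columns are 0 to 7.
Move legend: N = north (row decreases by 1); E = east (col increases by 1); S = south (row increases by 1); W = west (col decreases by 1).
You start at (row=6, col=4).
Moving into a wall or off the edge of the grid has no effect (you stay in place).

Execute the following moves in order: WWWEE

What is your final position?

Start: (row=6, col=4)
  W (west): (row=6, col=4) -> (row=6, col=3)
  W (west): (row=6, col=3) -> (row=6, col=2)
  W (west): (row=6, col=2) -> (row=6, col=1)
  E (east): (row=6, col=1) -> (row=6, col=2)
  E (east): (row=6, col=2) -> (row=6, col=3)
Final: (row=6, col=3)

Answer: Final position: (row=6, col=3)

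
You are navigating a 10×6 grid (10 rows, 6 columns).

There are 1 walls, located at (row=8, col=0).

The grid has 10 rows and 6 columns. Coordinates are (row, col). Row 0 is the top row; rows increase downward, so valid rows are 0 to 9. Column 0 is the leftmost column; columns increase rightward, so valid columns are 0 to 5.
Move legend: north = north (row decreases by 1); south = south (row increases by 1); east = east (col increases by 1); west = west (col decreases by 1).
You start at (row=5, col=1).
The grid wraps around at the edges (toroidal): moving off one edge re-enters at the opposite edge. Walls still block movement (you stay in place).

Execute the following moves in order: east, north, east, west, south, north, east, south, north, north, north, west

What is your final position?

Start: (row=5, col=1)
  east (east): (row=5, col=1) -> (row=5, col=2)
  north (north): (row=5, col=2) -> (row=4, col=2)
  east (east): (row=4, col=2) -> (row=4, col=3)
  west (west): (row=4, col=3) -> (row=4, col=2)
  south (south): (row=4, col=2) -> (row=5, col=2)
  north (north): (row=5, col=2) -> (row=4, col=2)
  east (east): (row=4, col=2) -> (row=4, col=3)
  south (south): (row=4, col=3) -> (row=5, col=3)
  north (north): (row=5, col=3) -> (row=4, col=3)
  north (north): (row=4, col=3) -> (row=3, col=3)
  north (north): (row=3, col=3) -> (row=2, col=3)
  west (west): (row=2, col=3) -> (row=2, col=2)
Final: (row=2, col=2)

Answer: Final position: (row=2, col=2)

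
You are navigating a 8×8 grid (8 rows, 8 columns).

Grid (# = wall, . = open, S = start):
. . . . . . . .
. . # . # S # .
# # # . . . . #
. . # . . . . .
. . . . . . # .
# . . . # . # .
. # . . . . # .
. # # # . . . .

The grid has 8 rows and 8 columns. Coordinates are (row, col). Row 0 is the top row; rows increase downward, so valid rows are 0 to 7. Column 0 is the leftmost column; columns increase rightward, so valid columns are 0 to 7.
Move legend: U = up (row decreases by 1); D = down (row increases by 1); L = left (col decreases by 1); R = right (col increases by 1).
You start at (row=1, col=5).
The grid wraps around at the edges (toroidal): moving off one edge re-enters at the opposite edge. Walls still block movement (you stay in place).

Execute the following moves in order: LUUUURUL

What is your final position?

Start: (row=1, col=5)
  L (left): blocked, stay at (row=1, col=5)
  U (up): (row=1, col=5) -> (row=0, col=5)
  U (up): (row=0, col=5) -> (row=7, col=5)
  U (up): (row=7, col=5) -> (row=6, col=5)
  U (up): (row=6, col=5) -> (row=5, col=5)
  R (right): blocked, stay at (row=5, col=5)
  U (up): (row=5, col=5) -> (row=4, col=5)
  L (left): (row=4, col=5) -> (row=4, col=4)
Final: (row=4, col=4)

Answer: Final position: (row=4, col=4)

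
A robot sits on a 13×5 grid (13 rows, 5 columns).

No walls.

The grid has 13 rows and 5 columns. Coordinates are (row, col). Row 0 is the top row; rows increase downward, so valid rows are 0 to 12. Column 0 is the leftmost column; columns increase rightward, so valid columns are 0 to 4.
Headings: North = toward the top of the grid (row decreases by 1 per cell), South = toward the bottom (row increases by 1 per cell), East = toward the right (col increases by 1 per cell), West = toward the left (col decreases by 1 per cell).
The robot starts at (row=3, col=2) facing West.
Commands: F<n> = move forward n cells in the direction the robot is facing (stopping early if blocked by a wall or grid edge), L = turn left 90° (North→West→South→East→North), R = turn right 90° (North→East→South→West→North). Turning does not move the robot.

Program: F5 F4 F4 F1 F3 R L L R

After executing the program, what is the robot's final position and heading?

Answer: Final position: (row=3, col=0), facing West

Derivation:
Start: (row=3, col=2), facing West
  F5: move forward 2/5 (blocked), now at (row=3, col=0)
  F4: move forward 0/4 (blocked), now at (row=3, col=0)
  F4: move forward 0/4 (blocked), now at (row=3, col=0)
  F1: move forward 0/1 (blocked), now at (row=3, col=0)
  F3: move forward 0/3 (blocked), now at (row=3, col=0)
  R: turn right, now facing North
  L: turn left, now facing West
  L: turn left, now facing South
  R: turn right, now facing West
Final: (row=3, col=0), facing West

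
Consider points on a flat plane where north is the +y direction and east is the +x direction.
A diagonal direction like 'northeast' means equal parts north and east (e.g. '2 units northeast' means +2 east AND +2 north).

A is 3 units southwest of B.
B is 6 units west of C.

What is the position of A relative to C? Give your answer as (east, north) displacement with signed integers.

Answer: A is at (east=-9, north=-3) relative to C.

Derivation:
Place C at the origin (east=0, north=0).
  B is 6 units west of C: delta (east=-6, north=+0); B at (east=-6, north=0).
  A is 3 units southwest of B: delta (east=-3, north=-3); A at (east=-9, north=-3).
Therefore A relative to C: (east=-9, north=-3).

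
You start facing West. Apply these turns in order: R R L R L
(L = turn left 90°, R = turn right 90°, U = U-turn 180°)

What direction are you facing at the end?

Answer: Final heading: North

Derivation:
Start: West
  R (right (90° clockwise)) -> North
  R (right (90° clockwise)) -> East
  L (left (90° counter-clockwise)) -> North
  R (right (90° clockwise)) -> East
  L (left (90° counter-clockwise)) -> North
Final: North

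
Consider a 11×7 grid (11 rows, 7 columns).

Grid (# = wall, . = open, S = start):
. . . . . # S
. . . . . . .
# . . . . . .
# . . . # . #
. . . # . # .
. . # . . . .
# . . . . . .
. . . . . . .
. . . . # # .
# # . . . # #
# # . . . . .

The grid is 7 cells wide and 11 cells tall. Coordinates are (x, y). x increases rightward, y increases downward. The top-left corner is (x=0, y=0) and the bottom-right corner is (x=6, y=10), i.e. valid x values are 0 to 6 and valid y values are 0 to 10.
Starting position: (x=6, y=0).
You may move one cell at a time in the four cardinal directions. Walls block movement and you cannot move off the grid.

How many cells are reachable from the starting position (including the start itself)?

Answer: Reachable cells: 60

Derivation:
BFS flood-fill from (x=6, y=0):
  Distance 0: (x=6, y=0)
  Distance 1: (x=6, y=1)
  Distance 2: (x=5, y=1), (x=6, y=2)
  Distance 3: (x=4, y=1), (x=5, y=2)
  Distance 4: (x=4, y=0), (x=3, y=1), (x=4, y=2), (x=5, y=3)
  Distance 5: (x=3, y=0), (x=2, y=1), (x=3, y=2)
  Distance 6: (x=2, y=0), (x=1, y=1), (x=2, y=2), (x=3, y=3)
  Distance 7: (x=1, y=0), (x=0, y=1), (x=1, y=2), (x=2, y=3)
  Distance 8: (x=0, y=0), (x=1, y=3), (x=2, y=4)
  Distance 9: (x=1, y=4)
  Distance 10: (x=0, y=4), (x=1, y=5)
  Distance 11: (x=0, y=5), (x=1, y=6)
  Distance 12: (x=2, y=6), (x=1, y=7)
  Distance 13: (x=3, y=6), (x=0, y=7), (x=2, y=7), (x=1, y=8)
  Distance 14: (x=3, y=5), (x=4, y=6), (x=3, y=7), (x=0, y=8), (x=2, y=8)
  Distance 15: (x=4, y=5), (x=5, y=6), (x=4, y=7), (x=3, y=8), (x=2, y=9)
  Distance 16: (x=4, y=4), (x=5, y=5), (x=6, y=6), (x=5, y=7), (x=3, y=9), (x=2, y=10)
  Distance 17: (x=6, y=5), (x=6, y=7), (x=4, y=9), (x=3, y=10)
  Distance 18: (x=6, y=4), (x=6, y=8), (x=4, y=10)
  Distance 19: (x=5, y=10)
  Distance 20: (x=6, y=10)
Total reachable: 60 (grid has 60 open cells total)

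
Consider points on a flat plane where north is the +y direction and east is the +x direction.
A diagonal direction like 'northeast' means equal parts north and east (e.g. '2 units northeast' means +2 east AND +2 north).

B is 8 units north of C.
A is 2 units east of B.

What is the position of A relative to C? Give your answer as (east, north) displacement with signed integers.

Place C at the origin (east=0, north=0).
  B is 8 units north of C: delta (east=+0, north=+8); B at (east=0, north=8).
  A is 2 units east of B: delta (east=+2, north=+0); A at (east=2, north=8).
Therefore A relative to C: (east=2, north=8).

Answer: A is at (east=2, north=8) relative to C.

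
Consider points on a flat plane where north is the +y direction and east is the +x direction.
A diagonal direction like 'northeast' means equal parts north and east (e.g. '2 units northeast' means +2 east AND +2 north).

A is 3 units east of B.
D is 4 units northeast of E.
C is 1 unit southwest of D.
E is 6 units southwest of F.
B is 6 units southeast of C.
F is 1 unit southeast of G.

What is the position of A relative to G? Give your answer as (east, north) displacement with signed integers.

Place G at the origin (east=0, north=0).
  F is 1 unit southeast of G: delta (east=+1, north=-1); F at (east=1, north=-1).
  E is 6 units southwest of F: delta (east=-6, north=-6); E at (east=-5, north=-7).
  D is 4 units northeast of E: delta (east=+4, north=+4); D at (east=-1, north=-3).
  C is 1 unit southwest of D: delta (east=-1, north=-1); C at (east=-2, north=-4).
  B is 6 units southeast of C: delta (east=+6, north=-6); B at (east=4, north=-10).
  A is 3 units east of B: delta (east=+3, north=+0); A at (east=7, north=-10).
Therefore A relative to G: (east=7, north=-10).

Answer: A is at (east=7, north=-10) relative to G.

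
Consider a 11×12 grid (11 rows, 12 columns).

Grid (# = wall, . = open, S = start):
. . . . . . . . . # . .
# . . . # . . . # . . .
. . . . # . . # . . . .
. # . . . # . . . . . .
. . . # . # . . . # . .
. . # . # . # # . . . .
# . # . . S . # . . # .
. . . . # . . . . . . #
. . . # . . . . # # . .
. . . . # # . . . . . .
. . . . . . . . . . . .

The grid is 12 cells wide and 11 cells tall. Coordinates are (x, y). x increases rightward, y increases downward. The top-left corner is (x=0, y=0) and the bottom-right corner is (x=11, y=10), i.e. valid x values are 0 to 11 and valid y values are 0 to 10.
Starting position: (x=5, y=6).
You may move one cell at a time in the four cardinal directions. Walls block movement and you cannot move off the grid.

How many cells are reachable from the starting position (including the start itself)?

Answer: Reachable cells: 106

Derivation:
BFS flood-fill from (x=5, y=6):
  Distance 0: (x=5, y=6)
  Distance 1: (x=5, y=5), (x=4, y=6), (x=6, y=6), (x=5, y=7)
  Distance 2: (x=3, y=6), (x=6, y=7), (x=5, y=8)
  Distance 3: (x=3, y=5), (x=3, y=7), (x=7, y=7), (x=4, y=8), (x=6, y=8)
  Distance 4: (x=2, y=7), (x=8, y=7), (x=7, y=8), (x=6, y=9)
  Distance 5: (x=8, y=6), (x=1, y=7), (x=9, y=7), (x=2, y=8), (x=7, y=9), (x=6, y=10)
  Distance 6: (x=8, y=5), (x=1, y=6), (x=9, y=6), (x=0, y=7), (x=10, y=7), (x=1, y=8), (x=2, y=9), (x=8, y=9), (x=5, y=10), (x=7, y=10)
  Distance 7: (x=8, y=4), (x=1, y=5), (x=9, y=5), (x=0, y=8), (x=10, y=8), (x=1, y=9), (x=3, y=9), (x=9, y=9), (x=2, y=10), (x=4, y=10), (x=8, y=10)
  Distance 8: (x=8, y=3), (x=1, y=4), (x=7, y=4), (x=0, y=5), (x=10, y=5), (x=11, y=8), (x=0, y=9), (x=10, y=9), (x=1, y=10), (x=3, y=10), (x=9, y=10)
  Distance 9: (x=8, y=2), (x=7, y=3), (x=9, y=3), (x=0, y=4), (x=2, y=4), (x=6, y=4), (x=10, y=4), (x=11, y=5), (x=11, y=9), (x=0, y=10), (x=10, y=10)
  Distance 10: (x=9, y=2), (x=0, y=3), (x=2, y=3), (x=6, y=3), (x=10, y=3), (x=11, y=4), (x=11, y=6), (x=11, y=10)
  Distance 11: (x=9, y=1), (x=0, y=2), (x=2, y=2), (x=6, y=2), (x=10, y=2), (x=3, y=3), (x=11, y=3)
  Distance 12: (x=2, y=1), (x=6, y=1), (x=10, y=1), (x=1, y=2), (x=3, y=2), (x=5, y=2), (x=11, y=2), (x=4, y=3)
  Distance 13: (x=2, y=0), (x=6, y=0), (x=10, y=0), (x=1, y=1), (x=3, y=1), (x=5, y=1), (x=7, y=1), (x=11, y=1), (x=4, y=4)
  Distance 14: (x=1, y=0), (x=3, y=0), (x=5, y=0), (x=7, y=0), (x=11, y=0)
  Distance 15: (x=0, y=0), (x=4, y=0), (x=8, y=0)
Total reachable: 106 (grid has 106 open cells total)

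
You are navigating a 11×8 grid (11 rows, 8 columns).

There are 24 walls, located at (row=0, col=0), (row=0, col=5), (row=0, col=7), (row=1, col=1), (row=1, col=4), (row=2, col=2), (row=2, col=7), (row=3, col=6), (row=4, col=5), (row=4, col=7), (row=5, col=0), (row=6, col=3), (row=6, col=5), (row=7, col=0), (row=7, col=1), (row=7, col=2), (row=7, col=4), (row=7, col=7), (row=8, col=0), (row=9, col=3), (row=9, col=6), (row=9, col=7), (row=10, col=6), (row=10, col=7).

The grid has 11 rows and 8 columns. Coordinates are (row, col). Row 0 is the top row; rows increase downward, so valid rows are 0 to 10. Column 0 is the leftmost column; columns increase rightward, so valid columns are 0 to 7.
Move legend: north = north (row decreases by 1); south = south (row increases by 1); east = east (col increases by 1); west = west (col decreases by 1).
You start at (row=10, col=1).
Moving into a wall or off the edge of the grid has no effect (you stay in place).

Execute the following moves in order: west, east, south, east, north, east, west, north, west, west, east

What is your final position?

Start: (row=10, col=1)
  west (west): (row=10, col=1) -> (row=10, col=0)
  east (east): (row=10, col=0) -> (row=10, col=1)
  south (south): blocked, stay at (row=10, col=1)
  east (east): (row=10, col=1) -> (row=10, col=2)
  north (north): (row=10, col=2) -> (row=9, col=2)
  east (east): blocked, stay at (row=9, col=2)
  west (west): (row=9, col=2) -> (row=9, col=1)
  north (north): (row=9, col=1) -> (row=8, col=1)
  west (west): blocked, stay at (row=8, col=1)
  west (west): blocked, stay at (row=8, col=1)
  east (east): (row=8, col=1) -> (row=8, col=2)
Final: (row=8, col=2)

Answer: Final position: (row=8, col=2)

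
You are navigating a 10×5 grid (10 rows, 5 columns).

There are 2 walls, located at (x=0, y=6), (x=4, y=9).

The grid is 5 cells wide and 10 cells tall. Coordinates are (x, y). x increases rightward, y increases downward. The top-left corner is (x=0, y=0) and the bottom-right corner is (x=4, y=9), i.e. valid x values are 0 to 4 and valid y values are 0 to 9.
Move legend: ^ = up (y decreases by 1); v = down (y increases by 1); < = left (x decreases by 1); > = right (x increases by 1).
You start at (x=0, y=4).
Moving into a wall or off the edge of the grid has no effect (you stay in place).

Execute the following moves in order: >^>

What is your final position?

Start: (x=0, y=4)
  > (right): (x=0, y=4) -> (x=1, y=4)
  ^ (up): (x=1, y=4) -> (x=1, y=3)
  > (right): (x=1, y=3) -> (x=2, y=3)
Final: (x=2, y=3)

Answer: Final position: (x=2, y=3)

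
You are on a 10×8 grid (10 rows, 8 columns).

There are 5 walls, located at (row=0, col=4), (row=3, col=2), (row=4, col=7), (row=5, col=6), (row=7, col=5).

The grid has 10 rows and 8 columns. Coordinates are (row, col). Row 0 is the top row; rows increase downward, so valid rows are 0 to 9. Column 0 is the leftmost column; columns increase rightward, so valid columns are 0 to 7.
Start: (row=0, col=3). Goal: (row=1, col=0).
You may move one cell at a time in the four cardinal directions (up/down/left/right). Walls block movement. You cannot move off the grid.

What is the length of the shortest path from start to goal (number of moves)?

BFS from (row=0, col=3) until reaching (row=1, col=0):
  Distance 0: (row=0, col=3)
  Distance 1: (row=0, col=2), (row=1, col=3)
  Distance 2: (row=0, col=1), (row=1, col=2), (row=1, col=4), (row=2, col=3)
  Distance 3: (row=0, col=0), (row=1, col=1), (row=1, col=5), (row=2, col=2), (row=2, col=4), (row=3, col=3)
  Distance 4: (row=0, col=5), (row=1, col=0), (row=1, col=6), (row=2, col=1), (row=2, col=5), (row=3, col=4), (row=4, col=3)  <- goal reached here
One shortest path (4 moves): (row=0, col=3) -> (row=0, col=2) -> (row=0, col=1) -> (row=0, col=0) -> (row=1, col=0)

Answer: Shortest path length: 4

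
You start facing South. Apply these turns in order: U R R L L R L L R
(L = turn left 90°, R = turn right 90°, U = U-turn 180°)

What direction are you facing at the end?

Start: South
  U (U-turn (180°)) -> North
  R (right (90° clockwise)) -> East
  R (right (90° clockwise)) -> South
  L (left (90° counter-clockwise)) -> East
  L (left (90° counter-clockwise)) -> North
  R (right (90° clockwise)) -> East
  L (left (90° counter-clockwise)) -> North
  L (left (90° counter-clockwise)) -> West
  R (right (90° clockwise)) -> North
Final: North

Answer: Final heading: North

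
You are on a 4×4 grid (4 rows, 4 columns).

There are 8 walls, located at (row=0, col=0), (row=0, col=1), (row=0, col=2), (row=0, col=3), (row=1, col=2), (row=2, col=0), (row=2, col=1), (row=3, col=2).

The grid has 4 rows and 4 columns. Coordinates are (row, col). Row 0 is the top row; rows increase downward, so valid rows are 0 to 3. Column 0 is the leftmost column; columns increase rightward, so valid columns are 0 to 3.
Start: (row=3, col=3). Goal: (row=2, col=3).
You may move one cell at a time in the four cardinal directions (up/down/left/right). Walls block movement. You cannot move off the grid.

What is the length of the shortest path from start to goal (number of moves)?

BFS from (row=3, col=3) until reaching (row=2, col=3):
  Distance 0: (row=3, col=3)
  Distance 1: (row=2, col=3)  <- goal reached here
One shortest path (1 moves): (row=3, col=3) -> (row=2, col=3)

Answer: Shortest path length: 1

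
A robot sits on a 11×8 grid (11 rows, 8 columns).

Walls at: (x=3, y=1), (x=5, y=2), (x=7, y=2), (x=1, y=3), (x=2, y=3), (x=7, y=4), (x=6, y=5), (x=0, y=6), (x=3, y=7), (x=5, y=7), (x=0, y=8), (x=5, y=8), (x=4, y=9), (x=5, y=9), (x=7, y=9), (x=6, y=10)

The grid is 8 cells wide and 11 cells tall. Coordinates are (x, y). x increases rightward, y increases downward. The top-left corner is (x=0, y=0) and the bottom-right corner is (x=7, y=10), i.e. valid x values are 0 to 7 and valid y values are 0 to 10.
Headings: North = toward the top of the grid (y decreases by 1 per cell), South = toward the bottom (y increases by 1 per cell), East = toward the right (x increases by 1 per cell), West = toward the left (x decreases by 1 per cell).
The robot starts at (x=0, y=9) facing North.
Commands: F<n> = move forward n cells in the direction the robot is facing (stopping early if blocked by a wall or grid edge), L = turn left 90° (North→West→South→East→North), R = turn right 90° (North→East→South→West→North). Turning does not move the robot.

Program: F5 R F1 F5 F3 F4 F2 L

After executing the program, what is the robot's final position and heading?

Answer: Final position: (x=3, y=9), facing North

Derivation:
Start: (x=0, y=9), facing North
  F5: move forward 0/5 (blocked), now at (x=0, y=9)
  R: turn right, now facing East
  F1: move forward 1, now at (x=1, y=9)
  F5: move forward 2/5 (blocked), now at (x=3, y=9)
  F3: move forward 0/3 (blocked), now at (x=3, y=9)
  F4: move forward 0/4 (blocked), now at (x=3, y=9)
  F2: move forward 0/2 (blocked), now at (x=3, y=9)
  L: turn left, now facing North
Final: (x=3, y=9), facing North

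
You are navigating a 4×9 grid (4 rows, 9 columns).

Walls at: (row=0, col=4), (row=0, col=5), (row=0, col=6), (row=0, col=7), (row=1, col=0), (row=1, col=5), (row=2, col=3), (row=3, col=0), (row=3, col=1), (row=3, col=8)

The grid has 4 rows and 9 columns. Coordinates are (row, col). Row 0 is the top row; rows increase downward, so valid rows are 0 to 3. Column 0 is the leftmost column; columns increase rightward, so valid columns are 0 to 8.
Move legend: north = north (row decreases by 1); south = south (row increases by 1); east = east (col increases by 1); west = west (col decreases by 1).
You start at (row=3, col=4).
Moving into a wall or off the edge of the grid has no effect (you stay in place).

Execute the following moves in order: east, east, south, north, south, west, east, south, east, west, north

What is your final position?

Answer: Final position: (row=2, col=6)

Derivation:
Start: (row=3, col=4)
  east (east): (row=3, col=4) -> (row=3, col=5)
  east (east): (row=3, col=5) -> (row=3, col=6)
  south (south): blocked, stay at (row=3, col=6)
  north (north): (row=3, col=6) -> (row=2, col=6)
  south (south): (row=2, col=6) -> (row=3, col=6)
  west (west): (row=3, col=6) -> (row=3, col=5)
  east (east): (row=3, col=5) -> (row=3, col=6)
  south (south): blocked, stay at (row=3, col=6)
  east (east): (row=3, col=6) -> (row=3, col=7)
  west (west): (row=3, col=7) -> (row=3, col=6)
  north (north): (row=3, col=6) -> (row=2, col=6)
Final: (row=2, col=6)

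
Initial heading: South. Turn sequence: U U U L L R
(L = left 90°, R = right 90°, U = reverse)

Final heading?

Start: South
  U (U-turn (180°)) -> North
  U (U-turn (180°)) -> South
  U (U-turn (180°)) -> North
  L (left (90° counter-clockwise)) -> West
  L (left (90° counter-clockwise)) -> South
  R (right (90° clockwise)) -> West
Final: West

Answer: Final heading: West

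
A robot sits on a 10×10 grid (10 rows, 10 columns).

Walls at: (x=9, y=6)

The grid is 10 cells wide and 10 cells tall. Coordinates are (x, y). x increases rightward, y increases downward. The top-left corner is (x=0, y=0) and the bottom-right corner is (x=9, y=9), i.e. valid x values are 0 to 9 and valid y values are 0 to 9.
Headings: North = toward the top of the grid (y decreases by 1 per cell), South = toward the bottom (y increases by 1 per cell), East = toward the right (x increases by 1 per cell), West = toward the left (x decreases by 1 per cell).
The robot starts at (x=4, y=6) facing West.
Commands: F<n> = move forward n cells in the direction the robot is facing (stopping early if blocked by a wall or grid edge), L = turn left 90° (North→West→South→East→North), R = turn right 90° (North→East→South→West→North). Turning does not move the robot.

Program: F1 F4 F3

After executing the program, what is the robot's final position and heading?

Answer: Final position: (x=0, y=6), facing West

Derivation:
Start: (x=4, y=6), facing West
  F1: move forward 1, now at (x=3, y=6)
  F4: move forward 3/4 (blocked), now at (x=0, y=6)
  F3: move forward 0/3 (blocked), now at (x=0, y=6)
Final: (x=0, y=6), facing West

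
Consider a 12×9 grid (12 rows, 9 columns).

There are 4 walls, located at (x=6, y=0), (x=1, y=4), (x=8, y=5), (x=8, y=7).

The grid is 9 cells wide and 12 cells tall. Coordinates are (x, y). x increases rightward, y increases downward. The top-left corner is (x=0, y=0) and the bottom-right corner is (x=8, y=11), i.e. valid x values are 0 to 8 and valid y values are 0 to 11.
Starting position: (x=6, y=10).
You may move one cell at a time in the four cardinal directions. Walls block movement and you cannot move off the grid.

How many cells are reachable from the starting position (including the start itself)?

BFS flood-fill from (x=6, y=10):
  Distance 0: (x=6, y=10)
  Distance 1: (x=6, y=9), (x=5, y=10), (x=7, y=10), (x=6, y=11)
  Distance 2: (x=6, y=8), (x=5, y=9), (x=7, y=9), (x=4, y=10), (x=8, y=10), (x=5, y=11), (x=7, y=11)
  Distance 3: (x=6, y=7), (x=5, y=8), (x=7, y=8), (x=4, y=9), (x=8, y=9), (x=3, y=10), (x=4, y=11), (x=8, y=11)
  Distance 4: (x=6, y=6), (x=5, y=7), (x=7, y=7), (x=4, y=8), (x=8, y=8), (x=3, y=9), (x=2, y=10), (x=3, y=11)
  Distance 5: (x=6, y=5), (x=5, y=6), (x=7, y=6), (x=4, y=7), (x=3, y=8), (x=2, y=9), (x=1, y=10), (x=2, y=11)
  Distance 6: (x=6, y=4), (x=5, y=5), (x=7, y=5), (x=4, y=6), (x=8, y=6), (x=3, y=7), (x=2, y=8), (x=1, y=9), (x=0, y=10), (x=1, y=11)
  Distance 7: (x=6, y=3), (x=5, y=4), (x=7, y=4), (x=4, y=5), (x=3, y=6), (x=2, y=7), (x=1, y=8), (x=0, y=9), (x=0, y=11)
  Distance 8: (x=6, y=2), (x=5, y=3), (x=7, y=3), (x=4, y=4), (x=8, y=4), (x=3, y=5), (x=2, y=6), (x=1, y=7), (x=0, y=8)
  Distance 9: (x=6, y=1), (x=5, y=2), (x=7, y=2), (x=4, y=3), (x=8, y=3), (x=3, y=4), (x=2, y=5), (x=1, y=6), (x=0, y=7)
  Distance 10: (x=5, y=1), (x=7, y=1), (x=4, y=2), (x=8, y=2), (x=3, y=3), (x=2, y=4), (x=1, y=5), (x=0, y=6)
  Distance 11: (x=5, y=0), (x=7, y=0), (x=4, y=1), (x=8, y=1), (x=3, y=2), (x=2, y=3), (x=0, y=5)
  Distance 12: (x=4, y=0), (x=8, y=0), (x=3, y=1), (x=2, y=2), (x=1, y=3), (x=0, y=4)
  Distance 13: (x=3, y=0), (x=2, y=1), (x=1, y=2), (x=0, y=3)
  Distance 14: (x=2, y=0), (x=1, y=1), (x=0, y=2)
  Distance 15: (x=1, y=0), (x=0, y=1)
  Distance 16: (x=0, y=0)
Total reachable: 104 (grid has 104 open cells total)

Answer: Reachable cells: 104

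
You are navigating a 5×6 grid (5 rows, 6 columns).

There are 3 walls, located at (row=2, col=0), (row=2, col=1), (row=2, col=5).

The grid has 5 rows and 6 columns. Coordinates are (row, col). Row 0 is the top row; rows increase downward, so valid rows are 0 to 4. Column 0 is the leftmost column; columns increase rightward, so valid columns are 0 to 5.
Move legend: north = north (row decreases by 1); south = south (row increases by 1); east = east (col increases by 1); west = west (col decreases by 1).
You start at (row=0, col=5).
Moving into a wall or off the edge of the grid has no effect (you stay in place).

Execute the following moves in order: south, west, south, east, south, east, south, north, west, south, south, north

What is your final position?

Start: (row=0, col=5)
  south (south): (row=0, col=5) -> (row=1, col=5)
  west (west): (row=1, col=5) -> (row=1, col=4)
  south (south): (row=1, col=4) -> (row=2, col=4)
  east (east): blocked, stay at (row=2, col=4)
  south (south): (row=2, col=4) -> (row=3, col=4)
  east (east): (row=3, col=4) -> (row=3, col=5)
  south (south): (row=3, col=5) -> (row=4, col=5)
  north (north): (row=4, col=5) -> (row=3, col=5)
  west (west): (row=3, col=5) -> (row=3, col=4)
  south (south): (row=3, col=4) -> (row=4, col=4)
  south (south): blocked, stay at (row=4, col=4)
  north (north): (row=4, col=4) -> (row=3, col=4)
Final: (row=3, col=4)

Answer: Final position: (row=3, col=4)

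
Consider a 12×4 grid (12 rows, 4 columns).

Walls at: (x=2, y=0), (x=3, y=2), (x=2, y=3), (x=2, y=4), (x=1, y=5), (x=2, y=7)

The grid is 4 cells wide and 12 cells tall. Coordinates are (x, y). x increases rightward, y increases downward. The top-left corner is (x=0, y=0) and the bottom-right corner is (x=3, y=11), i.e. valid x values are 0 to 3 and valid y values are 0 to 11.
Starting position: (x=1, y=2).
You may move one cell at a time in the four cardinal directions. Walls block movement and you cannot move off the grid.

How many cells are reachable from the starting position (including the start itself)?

BFS flood-fill from (x=1, y=2):
  Distance 0: (x=1, y=2)
  Distance 1: (x=1, y=1), (x=0, y=2), (x=2, y=2), (x=1, y=3)
  Distance 2: (x=1, y=0), (x=0, y=1), (x=2, y=1), (x=0, y=3), (x=1, y=4)
  Distance 3: (x=0, y=0), (x=3, y=1), (x=0, y=4)
  Distance 4: (x=3, y=0), (x=0, y=5)
  Distance 5: (x=0, y=6)
  Distance 6: (x=1, y=6), (x=0, y=7)
  Distance 7: (x=2, y=6), (x=1, y=7), (x=0, y=8)
  Distance 8: (x=2, y=5), (x=3, y=6), (x=1, y=8), (x=0, y=9)
  Distance 9: (x=3, y=5), (x=3, y=7), (x=2, y=8), (x=1, y=9), (x=0, y=10)
  Distance 10: (x=3, y=4), (x=3, y=8), (x=2, y=9), (x=1, y=10), (x=0, y=11)
  Distance 11: (x=3, y=3), (x=3, y=9), (x=2, y=10), (x=1, y=11)
  Distance 12: (x=3, y=10), (x=2, y=11)
  Distance 13: (x=3, y=11)
Total reachable: 42 (grid has 42 open cells total)

Answer: Reachable cells: 42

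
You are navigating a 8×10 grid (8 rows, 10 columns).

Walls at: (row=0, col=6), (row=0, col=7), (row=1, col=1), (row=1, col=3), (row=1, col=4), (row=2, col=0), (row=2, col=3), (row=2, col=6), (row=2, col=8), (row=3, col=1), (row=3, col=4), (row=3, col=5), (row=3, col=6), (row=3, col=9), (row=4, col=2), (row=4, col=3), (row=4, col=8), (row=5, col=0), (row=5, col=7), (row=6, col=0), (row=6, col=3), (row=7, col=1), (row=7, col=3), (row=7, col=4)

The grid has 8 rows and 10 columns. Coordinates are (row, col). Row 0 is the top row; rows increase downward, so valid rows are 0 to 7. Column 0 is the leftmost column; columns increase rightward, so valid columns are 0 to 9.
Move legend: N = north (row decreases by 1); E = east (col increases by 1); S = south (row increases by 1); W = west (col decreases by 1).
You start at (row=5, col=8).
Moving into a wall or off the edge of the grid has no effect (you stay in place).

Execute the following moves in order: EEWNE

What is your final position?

Answer: Final position: (row=5, col=9)

Derivation:
Start: (row=5, col=8)
  E (east): (row=5, col=8) -> (row=5, col=9)
  E (east): blocked, stay at (row=5, col=9)
  W (west): (row=5, col=9) -> (row=5, col=8)
  N (north): blocked, stay at (row=5, col=8)
  E (east): (row=5, col=8) -> (row=5, col=9)
Final: (row=5, col=9)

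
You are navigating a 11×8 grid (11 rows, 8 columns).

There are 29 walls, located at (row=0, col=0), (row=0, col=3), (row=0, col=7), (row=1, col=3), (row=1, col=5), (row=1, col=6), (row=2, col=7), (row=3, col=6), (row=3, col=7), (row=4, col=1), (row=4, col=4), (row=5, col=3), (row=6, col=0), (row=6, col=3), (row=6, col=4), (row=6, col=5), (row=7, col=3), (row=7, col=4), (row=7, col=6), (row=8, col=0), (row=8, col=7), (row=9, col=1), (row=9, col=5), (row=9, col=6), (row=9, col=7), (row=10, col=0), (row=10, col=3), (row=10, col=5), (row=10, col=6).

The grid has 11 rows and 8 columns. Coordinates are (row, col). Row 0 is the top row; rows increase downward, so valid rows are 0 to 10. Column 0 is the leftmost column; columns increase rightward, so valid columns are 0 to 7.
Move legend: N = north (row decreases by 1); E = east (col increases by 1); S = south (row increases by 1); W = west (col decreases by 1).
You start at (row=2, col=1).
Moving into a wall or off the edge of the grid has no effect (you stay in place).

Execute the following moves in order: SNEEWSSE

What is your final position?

Answer: Final position: (row=4, col=3)

Derivation:
Start: (row=2, col=1)
  S (south): (row=2, col=1) -> (row=3, col=1)
  N (north): (row=3, col=1) -> (row=2, col=1)
  E (east): (row=2, col=1) -> (row=2, col=2)
  E (east): (row=2, col=2) -> (row=2, col=3)
  W (west): (row=2, col=3) -> (row=2, col=2)
  S (south): (row=2, col=2) -> (row=3, col=2)
  S (south): (row=3, col=2) -> (row=4, col=2)
  E (east): (row=4, col=2) -> (row=4, col=3)
Final: (row=4, col=3)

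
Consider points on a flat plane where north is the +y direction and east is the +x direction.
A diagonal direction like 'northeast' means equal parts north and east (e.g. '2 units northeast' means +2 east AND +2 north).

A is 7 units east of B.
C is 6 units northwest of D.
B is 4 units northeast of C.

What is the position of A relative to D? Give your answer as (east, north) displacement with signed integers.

Place D at the origin (east=0, north=0).
  C is 6 units northwest of D: delta (east=-6, north=+6); C at (east=-6, north=6).
  B is 4 units northeast of C: delta (east=+4, north=+4); B at (east=-2, north=10).
  A is 7 units east of B: delta (east=+7, north=+0); A at (east=5, north=10).
Therefore A relative to D: (east=5, north=10).

Answer: A is at (east=5, north=10) relative to D.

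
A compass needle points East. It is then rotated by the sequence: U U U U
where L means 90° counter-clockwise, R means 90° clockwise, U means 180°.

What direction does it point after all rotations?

Start: East
  U (U-turn (180°)) -> West
  U (U-turn (180°)) -> East
  U (U-turn (180°)) -> West
  U (U-turn (180°)) -> East
Final: East

Answer: Final heading: East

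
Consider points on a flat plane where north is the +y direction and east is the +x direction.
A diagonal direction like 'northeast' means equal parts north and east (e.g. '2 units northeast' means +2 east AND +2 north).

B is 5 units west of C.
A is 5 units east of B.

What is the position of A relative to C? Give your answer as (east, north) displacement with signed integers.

Place C at the origin (east=0, north=0).
  B is 5 units west of C: delta (east=-5, north=+0); B at (east=-5, north=0).
  A is 5 units east of B: delta (east=+5, north=+0); A at (east=0, north=0).
Therefore A relative to C: (east=0, north=0).

Answer: A is at (east=0, north=0) relative to C.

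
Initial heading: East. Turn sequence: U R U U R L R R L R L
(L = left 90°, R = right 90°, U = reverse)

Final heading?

Answer: Final heading: East

Derivation:
Start: East
  U (U-turn (180°)) -> West
  R (right (90° clockwise)) -> North
  U (U-turn (180°)) -> South
  U (U-turn (180°)) -> North
  R (right (90° clockwise)) -> East
  L (left (90° counter-clockwise)) -> North
  R (right (90° clockwise)) -> East
  R (right (90° clockwise)) -> South
  L (left (90° counter-clockwise)) -> East
  R (right (90° clockwise)) -> South
  L (left (90° counter-clockwise)) -> East
Final: East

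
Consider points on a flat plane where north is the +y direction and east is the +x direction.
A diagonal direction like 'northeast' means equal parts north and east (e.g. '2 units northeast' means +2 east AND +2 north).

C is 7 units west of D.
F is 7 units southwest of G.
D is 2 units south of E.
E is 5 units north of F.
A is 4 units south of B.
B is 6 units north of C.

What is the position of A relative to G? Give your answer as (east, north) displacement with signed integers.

Place G at the origin (east=0, north=0).
  F is 7 units southwest of G: delta (east=-7, north=-7); F at (east=-7, north=-7).
  E is 5 units north of F: delta (east=+0, north=+5); E at (east=-7, north=-2).
  D is 2 units south of E: delta (east=+0, north=-2); D at (east=-7, north=-4).
  C is 7 units west of D: delta (east=-7, north=+0); C at (east=-14, north=-4).
  B is 6 units north of C: delta (east=+0, north=+6); B at (east=-14, north=2).
  A is 4 units south of B: delta (east=+0, north=-4); A at (east=-14, north=-2).
Therefore A relative to G: (east=-14, north=-2).

Answer: A is at (east=-14, north=-2) relative to G.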